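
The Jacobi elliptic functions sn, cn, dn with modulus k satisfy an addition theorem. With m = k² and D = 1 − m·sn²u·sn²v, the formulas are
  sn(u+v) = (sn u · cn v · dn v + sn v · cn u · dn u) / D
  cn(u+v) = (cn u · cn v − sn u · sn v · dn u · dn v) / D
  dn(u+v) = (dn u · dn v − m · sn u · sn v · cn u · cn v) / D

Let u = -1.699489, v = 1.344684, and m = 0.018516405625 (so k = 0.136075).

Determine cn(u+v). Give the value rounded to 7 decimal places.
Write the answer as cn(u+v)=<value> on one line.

cn(u+v)=0.9377609

sn u = -0.9927821144178769, cn u = -0.1199319527564261, dn u = 0.9908329467190983
sn v = 0.9733629215533408, cn v = 0.2292697602064976, dn v = 0.9911896399049868
m = k² = 0.018516405625
D = 1 − m·sn²u·sn²v = 0.982709236441471
cn(u+v) = (cn u·cn v − sn u·sn v·dn u·dn v)/D = 0.9215463304860795/0.982709236441471 = 0.9377609330539407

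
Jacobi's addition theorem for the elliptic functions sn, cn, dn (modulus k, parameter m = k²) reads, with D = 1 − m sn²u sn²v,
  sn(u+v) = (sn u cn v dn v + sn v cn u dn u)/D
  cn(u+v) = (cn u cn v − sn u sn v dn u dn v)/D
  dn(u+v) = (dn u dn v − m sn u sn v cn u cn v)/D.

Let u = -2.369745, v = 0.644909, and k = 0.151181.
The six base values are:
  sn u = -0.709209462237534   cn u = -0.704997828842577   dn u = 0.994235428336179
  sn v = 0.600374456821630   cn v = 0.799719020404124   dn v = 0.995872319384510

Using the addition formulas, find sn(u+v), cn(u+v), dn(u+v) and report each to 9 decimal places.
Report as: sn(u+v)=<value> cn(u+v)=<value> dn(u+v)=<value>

m = k² = 0.022855694761
D = 1 − m·sn²u·sn²v = 0.995856304025573
sn(u+v) = (sn u·cn v·dn v + sn v·cn u·dn u)/D = -0.9856499672701701/0.995856304025573 = -0.9897511953138765
cn(u+v) = (cn u·cn v − sn u·sn v·dn u·dn v)/D = -0.1422108304166291/0.995856304025573 = -0.1428025608130078
dn(u+v) = (dn u·dn v − m·sn u·sn v·cn u·cn v)/D = 0.9846447770231493/0.995856304025573 = 0.9887418225329266

sn(u+v)=-0.989751195 cn(u+v)=-0.142802561 dn(u+v)=0.988741823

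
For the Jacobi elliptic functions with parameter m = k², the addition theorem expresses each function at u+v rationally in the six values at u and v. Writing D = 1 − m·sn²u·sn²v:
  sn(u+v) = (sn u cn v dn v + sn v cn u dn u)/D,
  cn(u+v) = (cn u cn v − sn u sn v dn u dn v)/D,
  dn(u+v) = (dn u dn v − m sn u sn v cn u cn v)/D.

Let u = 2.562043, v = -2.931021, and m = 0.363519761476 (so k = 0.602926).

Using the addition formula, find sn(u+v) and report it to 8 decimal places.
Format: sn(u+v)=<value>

sn u = 0.7843466697934873, cn u = -0.6203227398571377, dn u = 0.8811144944737091
sn v = -0.53483448242876, cn v = -0.8449568488420935, dn v = 0.9465811782642305
m = k² = 0.363519761476
D = 1 − m·sn²u·sn²v = 0.9360290296774484
sn(u+v) = (sn u·cn v·dn v + sn v·cn u·dn u)/D = -0.3350090008241664/0.9360290296774484 = -0.3579044989017158

sn(u+v)=-0.35790450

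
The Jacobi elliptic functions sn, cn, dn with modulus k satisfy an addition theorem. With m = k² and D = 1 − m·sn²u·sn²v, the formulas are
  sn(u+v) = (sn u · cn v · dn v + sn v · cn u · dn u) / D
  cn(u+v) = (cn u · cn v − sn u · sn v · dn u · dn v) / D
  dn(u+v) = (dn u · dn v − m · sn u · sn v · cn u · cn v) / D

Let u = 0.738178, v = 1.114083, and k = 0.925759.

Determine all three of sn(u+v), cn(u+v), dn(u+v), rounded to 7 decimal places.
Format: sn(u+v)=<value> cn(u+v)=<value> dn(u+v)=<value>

sn u = 0.6345076593405431, cn u = 0.7729165739186767, dn u = 0.8092959027418915
sn v = 0.8200953915257335, cn v = 0.5722268333434337, dn v = 0.6508449345677956
m = k² = 0.857029726081
D = 1 − m·sn²u·sn²v = 0.7679410267053562
sn(u+v) = (sn u·cn v·dn v + sn v·cn u·dn u)/D = 0.7492948880199694/0.7679410267053562 = 0.9757193091175463
cn(u+v) = (cn u·cn v − sn u·sn v·dn u·dn v)/D = 0.1681980715835298/0.7679410267053562 = 0.219024724209798
dn(u+v) = (dn u·dn v − m·sn u·sn v·cn u·cn v)/D = 0.3294847892799285/0.7679410267053562 = 0.429049598630632

sn(u+v)=0.9757193 cn(u+v)=0.2190247 dn(u+v)=0.4290496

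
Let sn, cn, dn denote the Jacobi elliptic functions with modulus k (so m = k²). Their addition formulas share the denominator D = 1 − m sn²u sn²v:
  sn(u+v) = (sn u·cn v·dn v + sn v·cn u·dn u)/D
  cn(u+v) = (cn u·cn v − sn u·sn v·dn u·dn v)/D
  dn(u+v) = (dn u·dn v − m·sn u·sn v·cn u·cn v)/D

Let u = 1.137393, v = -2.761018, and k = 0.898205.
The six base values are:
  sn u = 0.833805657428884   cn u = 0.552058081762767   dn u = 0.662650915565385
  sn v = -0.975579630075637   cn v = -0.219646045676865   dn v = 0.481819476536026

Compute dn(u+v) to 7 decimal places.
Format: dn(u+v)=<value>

m = k² = 0.806772222025
D = 1 − m·sn²u·sn²v = 0.4661662108129717
dn(u+v) = (dn u·dn v − m·sn u·sn v·cn u·cn v)/D = 0.2397012828315797/0.4661662108129717 = 0.5141970337437201

dn(u+v)=0.5141970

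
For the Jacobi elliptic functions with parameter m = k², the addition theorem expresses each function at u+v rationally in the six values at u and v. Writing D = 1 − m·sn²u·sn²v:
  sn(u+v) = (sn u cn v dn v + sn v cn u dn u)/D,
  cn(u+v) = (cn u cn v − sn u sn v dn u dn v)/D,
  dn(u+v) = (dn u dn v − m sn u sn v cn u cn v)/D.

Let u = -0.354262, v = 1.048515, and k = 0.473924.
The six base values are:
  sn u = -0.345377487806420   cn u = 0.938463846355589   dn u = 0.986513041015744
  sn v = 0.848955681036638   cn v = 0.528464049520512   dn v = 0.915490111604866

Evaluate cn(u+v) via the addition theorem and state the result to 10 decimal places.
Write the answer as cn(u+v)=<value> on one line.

m = k² = 0.224603957776
D = 1 − m·sn²u·sn²v = 0.9806903014031492
cn(u+v) = (cn u·cn v − sn u·sn v·dn u·dn v)/D = 0.7607551071622163/0.9806903014031492 = 0.7757343027393514

cn(u+v)=0.7757343027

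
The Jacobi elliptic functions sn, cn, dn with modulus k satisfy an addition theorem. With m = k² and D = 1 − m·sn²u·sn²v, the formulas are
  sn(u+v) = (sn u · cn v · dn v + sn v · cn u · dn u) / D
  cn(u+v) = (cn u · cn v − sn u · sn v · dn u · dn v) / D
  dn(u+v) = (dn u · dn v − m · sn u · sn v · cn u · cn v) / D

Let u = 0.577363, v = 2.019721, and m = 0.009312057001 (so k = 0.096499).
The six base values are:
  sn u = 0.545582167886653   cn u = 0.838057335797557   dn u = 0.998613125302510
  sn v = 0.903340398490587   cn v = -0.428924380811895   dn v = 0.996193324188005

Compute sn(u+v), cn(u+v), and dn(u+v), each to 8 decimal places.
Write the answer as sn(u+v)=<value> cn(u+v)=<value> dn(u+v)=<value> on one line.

sn(u+v)=0.52406380 cn(u+v)=-0.85167901 dn(u+v)=0.99872044

m = k² = 0.009312057001
D = 1 − m·sn²u·sn²v = 0.9977381238267247
sn(u+v) = (sn u·cn v·dn v + sn v·cn u·dn u)/D = 0.5228784326973495/0.9977381238267247 = 0.5240638001201173
cn(u+v) = (cn u·cn v − sn u·sn v·dn u·dn v)/D = -0.8497526159755179/0.9977381238267247 = -0.8516790084319689
dn(u+v) = (dn u·dn v − m·sn u·sn v·cn u·cn v)/D = 0.9964614543853638/0.9977381238267247 = 0.9987204363440937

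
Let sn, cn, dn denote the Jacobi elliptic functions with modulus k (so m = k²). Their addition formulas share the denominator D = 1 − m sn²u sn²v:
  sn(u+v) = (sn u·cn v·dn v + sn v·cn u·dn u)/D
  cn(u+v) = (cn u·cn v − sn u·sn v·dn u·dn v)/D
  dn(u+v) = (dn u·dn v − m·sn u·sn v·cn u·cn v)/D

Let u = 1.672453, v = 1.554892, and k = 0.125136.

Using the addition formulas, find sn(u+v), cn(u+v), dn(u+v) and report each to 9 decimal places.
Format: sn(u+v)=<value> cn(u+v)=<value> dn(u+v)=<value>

sn(u+v)=-0.073277496 cn(u+v)=-0.997311591 dn(u+v)=0.999957958

sn u = 0.9955188717748646, cn u = -0.09456307915936719, dn u = 0.9922101628195715
sn v = 0.9997594459439137, cn v = 0.02193285767789101, dn v = 0.9921433940105121
m = k² = 0.015659018496
D = 1 − m·sn²u·sn²v = 0.9844884726177422
sn(u+v) = (sn u·cn v·dn v + sn v·cn u·dn u)/D = -0.07214084974921501/0.9844884726177422 = -0.07327749562917016
cn(u+v) = (cn u·cn v − sn u·sn v·dn u·dn v)/D = -0.9818417644990847/0.9844884726177422 = -0.9973115905444582
dn(u+v) = (dn u·dn v − m·sn u·sn v·cn u·cn v)/D = 0.9844470826066613/0.9844884726177422 = 0.9999579578509733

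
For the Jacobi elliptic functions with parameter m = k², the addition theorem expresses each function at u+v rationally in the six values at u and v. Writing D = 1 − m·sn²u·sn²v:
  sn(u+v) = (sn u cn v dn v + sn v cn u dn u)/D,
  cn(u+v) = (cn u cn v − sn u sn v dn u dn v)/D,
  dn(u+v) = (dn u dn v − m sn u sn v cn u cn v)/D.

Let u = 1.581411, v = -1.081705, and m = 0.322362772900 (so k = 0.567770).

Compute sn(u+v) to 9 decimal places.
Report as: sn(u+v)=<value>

sn(u+v)=0.473578463

sn u = 0.9927903363688194, cn u = 0.119863872842014, dn u = 0.8259955963832912
sn v = -0.8563343380393776, cn v = 0.5164218251532955, dn v = 0.8738470341144858
m = k² = 0.3223627729
D = 1 − m·sn²u·sn²v = 0.7670049559809222
sn(u+v) = (sn u·cn v·dn v + sn v·cn u·dn u)/D = 0.3632370283554224/0.7670049559809222 = 0.4735784632458844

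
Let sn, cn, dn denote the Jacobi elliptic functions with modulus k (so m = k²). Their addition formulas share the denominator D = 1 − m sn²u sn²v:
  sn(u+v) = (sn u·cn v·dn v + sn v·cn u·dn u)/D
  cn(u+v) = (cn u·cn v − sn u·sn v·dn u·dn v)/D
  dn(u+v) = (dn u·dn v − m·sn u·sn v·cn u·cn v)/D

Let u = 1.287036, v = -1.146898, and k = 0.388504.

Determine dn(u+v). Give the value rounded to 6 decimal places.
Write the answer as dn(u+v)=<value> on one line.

dn(u+v)=0.998528

sn u = 0.9485295086828593, cn u = 0.3166887607065548, dn u = 0.9296247718137514
sn v = -0.8991353866451302, cn v = 0.4376706027168288, dn v = 0.9370043481658141
m = k² = 0.150935358016
D = 1 − m·sn²u·sn²v = 0.89021503638215
dn(u+v) = (dn u·dn v − m·sn u·sn v·cn u·cn v)/D = 0.8889045937867269/0.89021503638215 = 0.9985279482575933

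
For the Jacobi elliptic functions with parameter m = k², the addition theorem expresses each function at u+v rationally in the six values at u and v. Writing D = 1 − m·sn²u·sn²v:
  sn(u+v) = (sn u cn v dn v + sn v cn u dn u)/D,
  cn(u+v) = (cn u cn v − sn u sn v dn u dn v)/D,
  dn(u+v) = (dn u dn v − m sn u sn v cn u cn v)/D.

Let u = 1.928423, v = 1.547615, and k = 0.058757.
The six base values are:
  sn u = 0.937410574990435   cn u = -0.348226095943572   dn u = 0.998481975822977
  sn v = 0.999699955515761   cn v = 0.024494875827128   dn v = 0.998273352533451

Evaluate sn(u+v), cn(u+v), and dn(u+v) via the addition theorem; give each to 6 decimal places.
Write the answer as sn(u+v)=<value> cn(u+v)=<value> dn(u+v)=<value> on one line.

m = k² = 0.003452385049
D = 1 − m·sn²u·sn²v = 0.9969680762865191
sn(u+v) = (sn u·cn v·dn v + sn v·cn u·dn u)/D = -0.3246710468234723/0.9969680762865191 = -0.3256584183044241
cn(u+v) = (cn u·cn v − sn u·sn v·dn u·dn v)/D = -0.9426208445016444/0.9969680762865191 = -0.9454874904447233
dn(u+v) = (dn u·dn v − m·sn u·sn v·cn u·cn v)/D = 0.9967855460316062/0.9969680762865191 = 0.9998169146442554

sn(u+v)=-0.325658 cn(u+v)=-0.945487 dn(u+v)=0.999817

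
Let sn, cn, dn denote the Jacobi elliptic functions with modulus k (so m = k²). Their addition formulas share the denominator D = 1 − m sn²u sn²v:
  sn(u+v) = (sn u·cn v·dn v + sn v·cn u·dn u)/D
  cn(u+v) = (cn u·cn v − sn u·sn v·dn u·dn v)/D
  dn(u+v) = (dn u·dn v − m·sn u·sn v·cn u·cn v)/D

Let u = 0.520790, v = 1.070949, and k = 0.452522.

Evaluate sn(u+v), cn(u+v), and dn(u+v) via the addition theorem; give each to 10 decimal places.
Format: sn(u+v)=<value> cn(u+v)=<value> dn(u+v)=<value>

sn(u+v)=0.9980349102 cn(u+v)=0.0626603381 dn(u+v)=0.8922039318

sn u = 0.4936083738177839, cn u = 0.8696842951881808, dn u = 0.9747340390336517
sn v = 0.8612516755029123, cn v = 0.5081786609485155, dn v = 0.9209269091533042
m = k² = 0.204776160484
D = 1 − m·sn²u·sn²v = 0.9629912349973289
sn(u+v) = (sn u·cn v·dn v + sn v·cn u·dn u)/D = 0.9610988707676903/0.9629912349973289 = 0.9980349102246566
cn(u+v) = (cn u·cn v − sn u·sn v·dn u·dn v)/D = 0.06034135638806352/0.9629912349973289 = 0.06266033811640134
dn(u+v) = (dn u·dn v − m·sn u·sn v·cn u·cn v)/D = 0.8591845661081915/0.9629912349973289 = 0.8922039317528936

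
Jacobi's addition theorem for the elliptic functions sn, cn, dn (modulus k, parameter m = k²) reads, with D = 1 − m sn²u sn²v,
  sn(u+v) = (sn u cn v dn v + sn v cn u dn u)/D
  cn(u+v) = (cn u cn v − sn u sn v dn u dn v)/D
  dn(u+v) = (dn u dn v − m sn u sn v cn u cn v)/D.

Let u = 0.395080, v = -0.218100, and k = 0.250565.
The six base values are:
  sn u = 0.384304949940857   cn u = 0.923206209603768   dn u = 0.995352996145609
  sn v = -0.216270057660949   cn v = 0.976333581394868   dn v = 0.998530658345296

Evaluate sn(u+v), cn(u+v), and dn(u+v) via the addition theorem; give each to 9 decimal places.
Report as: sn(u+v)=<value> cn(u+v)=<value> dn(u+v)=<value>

m = k² = 0.062782819225
D = 1 − m·sn²u·sn²v = 0.999566303854609
sn(u+v) = (sn u·cn v·dn v + sn v·cn u·dn u)/D = 0.1759244859437132/0.999566303854609 = 0.1760008168195535
cn(u+v) = (cn u·cn v − sn u·sn v·dn u·dn v)/D = 0.983963094352123/0.999566303854609 = 0.9843900205095793
dn(u+v) = (dn u·dn v − m·sn u·sn v·cn u·cn v)/D = 0.9985938632207196/0.999566303854609 = 0.9990271374393681

sn(u+v)=0.176000817 cn(u+v)=0.984390021 dn(u+v)=0.999027137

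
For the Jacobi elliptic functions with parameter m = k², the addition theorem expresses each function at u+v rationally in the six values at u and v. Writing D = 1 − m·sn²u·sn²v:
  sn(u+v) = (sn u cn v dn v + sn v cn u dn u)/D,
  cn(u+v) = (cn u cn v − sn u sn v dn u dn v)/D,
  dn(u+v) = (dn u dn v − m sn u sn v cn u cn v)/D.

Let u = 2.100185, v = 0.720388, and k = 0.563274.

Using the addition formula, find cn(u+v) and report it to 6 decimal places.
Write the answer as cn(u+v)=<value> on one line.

sn u = 0.9514133018977232, cn u = -0.3079167565626656, dn u = 0.844277416453918
sn v = 0.6462493706871966, cn v = 0.763126300743463, dn v = 0.9313929026135712
m = k² = 0.317277599076
D = 1 − m·sn²u·sn²v = 0.8800561140592666
cn(u+v) = (cn u·cn v − sn u·sn v·dn u·dn v)/D = -0.7184693230025681/0.8800561140592666 = -0.8163903545748032

cn(u+v)=-0.816390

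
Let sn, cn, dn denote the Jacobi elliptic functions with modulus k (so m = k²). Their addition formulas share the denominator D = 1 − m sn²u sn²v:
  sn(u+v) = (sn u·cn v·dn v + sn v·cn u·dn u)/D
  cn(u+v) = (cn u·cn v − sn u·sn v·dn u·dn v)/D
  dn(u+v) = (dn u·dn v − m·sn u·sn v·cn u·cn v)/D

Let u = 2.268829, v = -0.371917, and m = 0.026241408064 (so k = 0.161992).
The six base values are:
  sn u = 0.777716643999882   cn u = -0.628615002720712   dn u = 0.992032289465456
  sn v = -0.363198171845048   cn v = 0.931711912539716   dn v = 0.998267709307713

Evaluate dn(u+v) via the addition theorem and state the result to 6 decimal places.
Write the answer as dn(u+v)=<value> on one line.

dn(u+v)=0.988041

m = k² = 0.026241408064
D = 1 − m·sn²u·sn²v = 0.9979062866158722
dn(u+v) = (dn u·dn v − m·sn u·sn v·cn u·cn v)/D = 0.9859725134208037/0.9979062866158722 = 0.9880411884811963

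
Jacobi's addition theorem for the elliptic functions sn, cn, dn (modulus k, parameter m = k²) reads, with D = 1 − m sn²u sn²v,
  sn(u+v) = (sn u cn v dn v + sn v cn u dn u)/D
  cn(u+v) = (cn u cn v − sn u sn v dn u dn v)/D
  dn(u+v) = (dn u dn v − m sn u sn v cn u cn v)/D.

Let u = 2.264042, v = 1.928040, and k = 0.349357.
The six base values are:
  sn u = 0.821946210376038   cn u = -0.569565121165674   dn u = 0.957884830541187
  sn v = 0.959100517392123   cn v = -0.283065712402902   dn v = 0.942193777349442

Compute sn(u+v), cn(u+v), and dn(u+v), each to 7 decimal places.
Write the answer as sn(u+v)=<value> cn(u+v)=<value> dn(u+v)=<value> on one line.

m = k² = 0.122050313449
D = 1 − m·sn²u·sn²v = 0.9241502865208597
sn(u+v) = (sn u·cn v·dn v + sn v·cn u·dn u)/D = -0.7424792572207644/0.9241502865208597 = -0.8034183054965761
cn(u+v) = (cn u·cn v − sn u·sn v·dn u·dn v)/D = -0.5502529460834254/0.9241502865208597 = -0.5954150035000884
dn(u+v) = (dn u·dn v − m·sn u·sn v·cn u·cn v)/D = 0.8870007953346498/0.9241502865208597 = 0.9598014611605367

sn(u+v)=-0.8034183 cn(u+v)=-0.5954150 dn(u+v)=0.9598015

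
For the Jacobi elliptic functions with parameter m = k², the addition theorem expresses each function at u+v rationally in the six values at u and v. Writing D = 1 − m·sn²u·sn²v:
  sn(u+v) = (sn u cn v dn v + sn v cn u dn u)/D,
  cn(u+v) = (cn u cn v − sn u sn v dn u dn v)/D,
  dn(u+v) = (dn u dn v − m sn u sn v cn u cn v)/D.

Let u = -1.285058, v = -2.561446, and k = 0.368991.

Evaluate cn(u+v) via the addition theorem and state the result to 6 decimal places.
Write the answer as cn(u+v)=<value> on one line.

cn(u+v)=-0.833930

sn u = -0.9491356119410021, cn u = 0.314867575570079, dn u = 0.9366665369726698
sn v = -0.6359234068674723, cn v = -0.7717521756354609, dn v = 0.9720799200748165
m = k² = 0.136154358081
D = 1 − m·sn²u·sn²v = 0.950398169324871
cn(u+v) = (cn u·cn v − sn u·sn v·dn u·dn v)/D = -0.7925659896549746/0.950398169324871 = -0.833930467498675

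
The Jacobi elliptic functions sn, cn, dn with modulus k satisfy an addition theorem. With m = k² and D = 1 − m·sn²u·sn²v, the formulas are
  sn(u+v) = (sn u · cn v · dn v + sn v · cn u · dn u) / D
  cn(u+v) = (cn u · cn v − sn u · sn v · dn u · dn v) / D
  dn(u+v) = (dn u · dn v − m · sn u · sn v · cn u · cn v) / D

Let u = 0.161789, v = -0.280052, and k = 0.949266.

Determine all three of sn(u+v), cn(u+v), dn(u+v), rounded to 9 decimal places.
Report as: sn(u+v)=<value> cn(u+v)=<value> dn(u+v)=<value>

sn(u+v)=-0.117741681 cn(u+v)=0.993044257 dn(u+v)=0.993734308

sn u = 0.1604603508227732, cn u = 0.987042286740458, dn u = 0.9883312972114061
sn v = -0.2732936588566811, cn v = 0.9619306503219076, dn v = 0.9657623499066538
m = k² = 0.901105938756
D = 1 − m·sn²u·sn²v = 0.9982671122297086
sn(u+v) = (sn u·cn v·dn v + sn v·cn u·dn u)/D = -0.1175376483230408/0.9982671122297086 = -0.1177416814428667
cn(u+v) = (cn u·cn v − sn u·sn v·dn u·dn v)/D = 0.9913234227970863/0.9982671122297086 = 0.9930442570454786
dn(u+v) = (dn u·dn v − m·sn u·sn v·cn u·cn v)/D = 0.9920122780542136/0.9982671122297086 = 0.9937343080836107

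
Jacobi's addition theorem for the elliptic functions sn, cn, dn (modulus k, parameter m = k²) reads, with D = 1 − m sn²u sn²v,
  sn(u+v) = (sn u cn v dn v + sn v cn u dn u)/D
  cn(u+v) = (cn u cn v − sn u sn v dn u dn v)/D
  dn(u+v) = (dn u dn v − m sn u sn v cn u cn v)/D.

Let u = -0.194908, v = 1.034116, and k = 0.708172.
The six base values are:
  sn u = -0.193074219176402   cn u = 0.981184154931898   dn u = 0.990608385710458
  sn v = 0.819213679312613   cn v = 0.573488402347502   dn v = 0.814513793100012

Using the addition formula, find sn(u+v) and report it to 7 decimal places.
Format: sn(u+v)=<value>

m = k² = 0.501507581584
D = 1 − m·sn²u·sn²v = 0.9874535613195425
sn(u+v) = (sn u·cn v·dn v + sn v·cn u·dn u)/D = 0.7060627948332915/0.9874535613195425 = 0.7150339241166682

sn(u+v)=0.7150339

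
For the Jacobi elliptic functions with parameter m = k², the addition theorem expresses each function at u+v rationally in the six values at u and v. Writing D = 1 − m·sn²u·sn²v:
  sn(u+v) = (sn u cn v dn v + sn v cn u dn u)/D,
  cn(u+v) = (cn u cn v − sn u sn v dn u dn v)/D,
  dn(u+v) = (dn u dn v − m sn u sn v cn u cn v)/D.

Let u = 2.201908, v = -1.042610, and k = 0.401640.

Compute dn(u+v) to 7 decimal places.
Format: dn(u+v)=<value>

sn u = 0.8687337715564161, cn u = -0.4952793496173292, dn u = 0.9371531717774144
sn v = -0.8511452305371222, cn v = 0.5249302777835444, dn v = 0.9397530861490107
m = k² = 0.1613146896
D = 1 − m·sn²u·sn²v = 0.9118028267250877
dn(u+v) = (dn u·dn v − m·sn u·sn v·cn u·cn v)/D = 0.8496815593343373/0.9118028267250877 = 0.9318698455741022

dn(u+v)=0.9318698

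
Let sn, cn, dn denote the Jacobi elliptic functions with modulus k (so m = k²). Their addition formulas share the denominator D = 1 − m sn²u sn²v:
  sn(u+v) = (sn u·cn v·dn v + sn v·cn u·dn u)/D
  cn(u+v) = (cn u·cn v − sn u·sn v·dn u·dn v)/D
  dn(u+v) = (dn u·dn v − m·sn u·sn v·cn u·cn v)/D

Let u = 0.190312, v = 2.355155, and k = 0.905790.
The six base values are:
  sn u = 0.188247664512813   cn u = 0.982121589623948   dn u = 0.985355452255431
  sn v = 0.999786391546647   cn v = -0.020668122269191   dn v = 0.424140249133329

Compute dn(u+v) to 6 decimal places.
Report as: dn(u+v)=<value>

dn(u+v)=0.433667

m = k² = 0.8204555241
D = 1 − m·sn²u·sn²v = 0.9709377871375214
dn(u+v) = (dn u·dn v − m·sn u·sn v·cn u·cn v)/D = 0.4210633338739571/0.9709377871375214 = 0.4336666462588902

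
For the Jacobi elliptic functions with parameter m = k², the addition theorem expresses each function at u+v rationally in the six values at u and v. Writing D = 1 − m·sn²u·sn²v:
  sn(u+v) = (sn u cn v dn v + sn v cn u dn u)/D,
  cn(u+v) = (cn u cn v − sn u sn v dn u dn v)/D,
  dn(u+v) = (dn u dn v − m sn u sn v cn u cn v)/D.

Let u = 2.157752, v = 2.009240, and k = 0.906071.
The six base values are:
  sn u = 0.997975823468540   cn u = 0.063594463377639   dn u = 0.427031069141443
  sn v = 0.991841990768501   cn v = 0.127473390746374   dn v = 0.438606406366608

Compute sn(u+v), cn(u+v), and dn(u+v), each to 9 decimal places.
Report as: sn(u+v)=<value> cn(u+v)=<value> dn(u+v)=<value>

m = k² = 0.820964657041
D = 1 − m·sn²u·sn²v = 0.1956418194294475
sn(u+v) = (sn u·cn v·dn v + sn v·cn u·dn u)/D = 0.08273273897268441/0.1956418194294475 = 0.4228786013847083
cn(u+v) = (cn u·cn v − sn u·sn v·dn u·dn v)/D = -0.1772879449137538/0.1956418194294475 = -0.9061863431386025
dn(u+v) = (dn u·dn v − m·sn u·sn v·cn u·cn v)/D = 0.1807109839368855/0.1956418194294475 = 0.9236828018871172

sn(u+v)=0.422878601 cn(u+v)=-0.906186343 dn(u+v)=0.923682802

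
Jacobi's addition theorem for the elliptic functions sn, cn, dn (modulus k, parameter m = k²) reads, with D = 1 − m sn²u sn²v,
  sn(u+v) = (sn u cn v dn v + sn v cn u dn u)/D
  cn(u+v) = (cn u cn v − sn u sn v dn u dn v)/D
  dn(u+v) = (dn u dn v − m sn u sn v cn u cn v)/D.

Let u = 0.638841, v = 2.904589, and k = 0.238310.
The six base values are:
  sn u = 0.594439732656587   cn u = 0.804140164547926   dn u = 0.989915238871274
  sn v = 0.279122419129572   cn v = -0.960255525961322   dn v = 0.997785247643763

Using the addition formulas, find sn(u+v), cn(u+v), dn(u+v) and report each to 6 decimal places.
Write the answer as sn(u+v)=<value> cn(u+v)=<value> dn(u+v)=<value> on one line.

m = k² = 0.0567916561
D = 1 − m·sn²u·sn²v = 0.9984365297040261
sn(u+v) = (sn u·cn v·dn v + sn v·cn u·dn u)/D = -0.3473598387672158/0.9984365297040261 = -0.3479037759868283
cn(u+v) = (cn u·cn v − sn u·sn v·dn u·dn v)/D = -0.9360644455693382/0.9984365297040261 = -0.9375302462609443
dn(u+v) = (dn u·dn v − m·sn u·sn v·cn u·cn v)/D = 0.9949990389451841/0.9984365297040261 = 0.9965571264105682

sn(u+v)=-0.347904 cn(u+v)=-0.937530 dn(u+v)=0.996557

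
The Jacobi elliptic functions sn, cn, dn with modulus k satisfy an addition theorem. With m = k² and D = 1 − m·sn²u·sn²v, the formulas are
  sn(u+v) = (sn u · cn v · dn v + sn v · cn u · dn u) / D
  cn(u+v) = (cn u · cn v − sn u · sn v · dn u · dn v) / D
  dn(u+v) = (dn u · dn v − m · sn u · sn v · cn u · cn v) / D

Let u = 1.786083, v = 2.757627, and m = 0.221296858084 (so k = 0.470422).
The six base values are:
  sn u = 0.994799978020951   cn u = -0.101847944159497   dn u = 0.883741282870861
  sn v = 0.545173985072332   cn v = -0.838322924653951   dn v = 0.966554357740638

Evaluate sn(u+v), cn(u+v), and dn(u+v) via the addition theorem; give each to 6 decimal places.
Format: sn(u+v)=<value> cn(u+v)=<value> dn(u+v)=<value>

m = k² = 0.221296858084
D = 1 − m·sn²u·sn²v = 0.9349095866552716
sn(u+v) = (sn u·cn v·dn v + sn v·cn u·dn u)/D = -0.8551407797004399/0.9349095866552716 = -0.9146775173841011
cn(u+v) = (cn u·cn v − sn u·sn v·dn u·dn v)/D = -0.3778758818888214/0.9349095866552716 = -0.4041844123566092
dn(u+v) = (dn u·dn v − m·sn u·sn v·cn u·cn v)/D = 0.8439366810566971/0.9349095866552716 = 0.9026933653295408

sn(u+v)=-0.914678 cn(u+v)=-0.404184 dn(u+v)=0.902693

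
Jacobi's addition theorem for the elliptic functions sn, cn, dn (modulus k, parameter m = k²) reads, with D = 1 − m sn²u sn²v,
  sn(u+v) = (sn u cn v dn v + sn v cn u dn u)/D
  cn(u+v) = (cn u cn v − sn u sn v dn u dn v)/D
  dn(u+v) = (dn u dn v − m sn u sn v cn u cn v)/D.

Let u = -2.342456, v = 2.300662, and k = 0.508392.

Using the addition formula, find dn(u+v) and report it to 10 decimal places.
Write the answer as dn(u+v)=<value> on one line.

sn u = -0.841237025315489, cn u = -0.5406665027892401, dn u = 0.9039310702023534
sn v = 0.8610061071349359, cn v = -0.5085946160512744, dn v = 0.8991071449043901
m = k² = 0.258462425664
D = 1 − m·sn²u·sn²v = 0.8644040751108282
dn(u+v) = (dn u·dn v − m·sn u·sn v·cn u·cn v)/D = 0.8642090713825427/0.8644040751108282 = 0.9997744067457567

dn(u+v)=0.9997744067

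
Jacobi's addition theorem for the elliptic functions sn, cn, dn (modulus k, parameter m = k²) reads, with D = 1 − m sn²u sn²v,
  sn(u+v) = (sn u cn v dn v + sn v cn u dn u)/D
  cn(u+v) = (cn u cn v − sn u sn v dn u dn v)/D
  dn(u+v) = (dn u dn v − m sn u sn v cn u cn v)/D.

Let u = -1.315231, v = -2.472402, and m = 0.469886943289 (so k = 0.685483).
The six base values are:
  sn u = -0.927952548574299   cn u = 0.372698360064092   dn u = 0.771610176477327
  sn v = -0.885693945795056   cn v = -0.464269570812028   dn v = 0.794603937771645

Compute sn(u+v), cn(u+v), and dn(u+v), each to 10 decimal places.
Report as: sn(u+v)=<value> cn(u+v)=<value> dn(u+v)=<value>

m = k² = 0.469886943289
D = 1 − m·sn²u·sn²v = 0.6825960937067679
sn(u+v) = (sn u·cn v·dn v + sn v·cn u·dn u)/D = 0.08762541455893312/0.6825960937067679 = 0.1283708116216902
cn(u+v) = (cn u·cn v − sn u·sn v·dn u·dn v)/D = -0.6769484573193987/0.6825960937067679 = -0.9917262398079364
dn(u+v) = (dn u·dn v − m·sn u·sn v·cn u·cn v)/D = 0.679948185509208/0.6825960937067679 = 0.9961208272037118

sn(u+v)=0.1283708116 cn(u+v)=-0.9917262398 dn(u+v)=0.9961208272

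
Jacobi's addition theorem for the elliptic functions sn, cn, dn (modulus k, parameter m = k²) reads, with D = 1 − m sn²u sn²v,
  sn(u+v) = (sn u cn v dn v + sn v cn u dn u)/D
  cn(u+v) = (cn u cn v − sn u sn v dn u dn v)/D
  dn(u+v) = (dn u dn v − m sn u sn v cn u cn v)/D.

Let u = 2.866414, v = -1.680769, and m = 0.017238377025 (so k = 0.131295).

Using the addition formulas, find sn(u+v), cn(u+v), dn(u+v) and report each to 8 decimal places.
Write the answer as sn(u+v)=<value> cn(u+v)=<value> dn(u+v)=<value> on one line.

sn u = 0.2847852820445892, cn u = -0.9585913327016804, dn u = 0.999300716412812
sn v = -0.9947773238208345, cn v = -0.1020689767356301, dn v = 0.9914339179678934
m = k² = 0.017238377025
D = 1 − m·sn²u·sn²v = 0.9986164871078761
sn(u+v) = (sn u·cn v·dn v + sn v·cn u·dn u)/D = 0.9240993486364791/0.9986164871078761 = 0.9253796232753894
cn(u+v) = (cn u·cn v − sn u·sn v·dn u·dn v)/D = 0.378517215161094/0.9986164871078761 = 0.3790416241347359
dn(u+v) = (dn u·dn v − m·sn u·sn v·cn u·cn v)/D = 0.9912184475022316/0.9986164871078761 = 0.9925917109309199

sn(u+v)=0.92537962 cn(u+v)=0.37904162 dn(u+v)=0.99259171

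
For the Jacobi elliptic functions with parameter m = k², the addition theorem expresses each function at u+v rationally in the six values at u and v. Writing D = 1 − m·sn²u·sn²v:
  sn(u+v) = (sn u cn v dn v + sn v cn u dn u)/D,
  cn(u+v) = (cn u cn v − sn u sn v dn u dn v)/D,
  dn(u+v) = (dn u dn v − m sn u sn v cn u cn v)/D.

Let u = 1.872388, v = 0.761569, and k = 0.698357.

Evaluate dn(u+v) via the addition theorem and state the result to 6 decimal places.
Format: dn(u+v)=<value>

sn u = 0.9997905471880407, cn u = -0.02046611231861498, dn u = 0.7158922967004711
sn v = 0.6667639296595452, cn v = 0.7452689864102498, dn v = 0.8849746220983996
m = k² = 0.487702499449
D = 1 − m·sn²u·sn²v = 0.7832708993293402
dn(u+v) = (dn u·dn v − m·sn u·sn v·cn u·cn v)/D = 0.638505405106769/0.7832708993293402 = 0.815178255254314

dn(u+v)=0.815178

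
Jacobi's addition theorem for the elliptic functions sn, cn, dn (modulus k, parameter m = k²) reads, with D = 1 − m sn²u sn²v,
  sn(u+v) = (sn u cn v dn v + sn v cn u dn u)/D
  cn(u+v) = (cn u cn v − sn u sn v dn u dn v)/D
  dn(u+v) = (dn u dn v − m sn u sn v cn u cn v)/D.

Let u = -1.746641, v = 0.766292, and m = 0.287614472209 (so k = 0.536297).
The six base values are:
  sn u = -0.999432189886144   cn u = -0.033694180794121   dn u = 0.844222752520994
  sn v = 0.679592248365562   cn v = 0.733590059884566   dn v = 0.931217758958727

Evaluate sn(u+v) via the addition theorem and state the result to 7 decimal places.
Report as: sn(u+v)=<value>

sn(u+v)=-0.8094794

m = k² = 0.287614472209
D = 1 − m·sn²u·sn²v = 0.8673173201664295
sn(u+v) = (sn u·cn v·dn v + sn v·cn u·dn u)/D = -0.702075471550186/0.8673173201664295 = -0.809479362657562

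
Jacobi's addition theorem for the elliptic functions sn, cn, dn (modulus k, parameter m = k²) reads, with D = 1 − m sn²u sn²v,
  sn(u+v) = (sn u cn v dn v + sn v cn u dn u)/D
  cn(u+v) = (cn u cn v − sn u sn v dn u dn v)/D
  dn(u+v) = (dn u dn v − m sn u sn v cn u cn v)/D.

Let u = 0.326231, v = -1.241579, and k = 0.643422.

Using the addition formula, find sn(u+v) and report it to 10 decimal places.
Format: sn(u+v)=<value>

sn(u+v)=-0.7649203181

sn u = 0.3182572386063217, cn u = 0.9480043934891224, dn u = 0.978809342063696
sn v = -0.9105725555605464, cn v = 0.4133492724802302, dn v = 0.810396073520045
m = k² = 0.413991870084
D = 1 − m·sn²u·sn²v = 0.9652321763317301
sn(u+v) = (sn u·cn v·dn v + sn v·cn u·dn u)/D = -0.7383257033391792/0.9652321763317301 = -0.7649203180784062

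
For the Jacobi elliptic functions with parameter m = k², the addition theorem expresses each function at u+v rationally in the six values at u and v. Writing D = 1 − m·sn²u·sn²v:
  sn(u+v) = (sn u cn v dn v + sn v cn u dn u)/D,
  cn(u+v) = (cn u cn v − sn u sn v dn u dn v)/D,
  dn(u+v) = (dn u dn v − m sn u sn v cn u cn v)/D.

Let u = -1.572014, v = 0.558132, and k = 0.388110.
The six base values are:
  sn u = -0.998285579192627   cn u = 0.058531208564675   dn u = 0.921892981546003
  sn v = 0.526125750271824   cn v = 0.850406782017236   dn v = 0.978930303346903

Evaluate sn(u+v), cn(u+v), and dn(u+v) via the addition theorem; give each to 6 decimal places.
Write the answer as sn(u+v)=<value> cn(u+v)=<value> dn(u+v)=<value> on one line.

sn(u+v)=-0.837471 cn(u+v)=0.546481 dn(u+v)=0.945703

m = k² = 0.1506293721
D = 1 − m·sn²u·sn²v = 0.958447383390417
sn(u+v) = (sn u·cn v·dn v + sn v·cn u·dn u)/D = -0.8026722447963888/0.958447383390417 = -0.8374713716229383
cn(u+v) = (cn u·cn v − sn u·sn v·dn u·dn v)/D = 0.5237734760003251/0.958447383390417 = 0.5464811997790906
dn(u+v) = (dn u·dn v − m·sn u·sn v·cn u·cn v)/D = 0.9064069082186967/0.958447383390417 = 0.9457033572488538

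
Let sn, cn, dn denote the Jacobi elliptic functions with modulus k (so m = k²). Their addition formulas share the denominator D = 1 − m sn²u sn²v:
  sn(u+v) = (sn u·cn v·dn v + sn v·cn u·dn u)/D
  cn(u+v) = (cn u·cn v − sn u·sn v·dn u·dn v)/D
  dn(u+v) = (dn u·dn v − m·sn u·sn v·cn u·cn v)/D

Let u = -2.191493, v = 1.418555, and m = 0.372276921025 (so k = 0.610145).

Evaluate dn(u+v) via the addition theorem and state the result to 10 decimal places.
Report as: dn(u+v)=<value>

dn(u+v)=0.9098857498

sn u = -0.9404833196742479, cn u = -0.3398398525989946, dn u = 0.8189736012534376
sn v = 0.9633807587937277, cn v = 0.2681371171360308, dn v = 0.8090048602833961
m = k² = 0.372276921025
D = 1 − m·sn²u·sn²v = 0.6943923339064123
dn(u+v) = (dn u·dn v − m·sn u·sn v·cn u·cn v)/D = 0.6318176894117564/0.6943923339064123 = 0.909885749828728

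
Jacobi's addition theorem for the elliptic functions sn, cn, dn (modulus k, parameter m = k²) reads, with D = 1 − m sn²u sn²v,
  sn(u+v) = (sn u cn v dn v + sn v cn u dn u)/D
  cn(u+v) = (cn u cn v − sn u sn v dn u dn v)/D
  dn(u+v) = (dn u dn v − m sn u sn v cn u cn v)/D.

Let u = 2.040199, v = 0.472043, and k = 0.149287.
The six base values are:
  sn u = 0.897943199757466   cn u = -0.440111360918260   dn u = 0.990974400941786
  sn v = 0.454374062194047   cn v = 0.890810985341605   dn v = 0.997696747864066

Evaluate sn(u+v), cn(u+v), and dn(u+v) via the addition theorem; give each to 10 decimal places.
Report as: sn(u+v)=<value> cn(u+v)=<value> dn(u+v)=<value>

sn(u+v)=0.6021188440 cn(u+v)=-0.7984064740 dn(u+v)=0.9959518335

m = k² = 0.022286608369
D = 1 − m·sn²u·sn²v = 0.9962900438468841
sn(u+v) = (sn u·cn v·dn v + sn v·cn u·dn u)/D = 0.5998850095278904/0.9962900438468841 = 0.6021188440382371
cn(u+v) = (cn u·cn v − sn u·sn v·dn u·dn v)/D = -0.7954444209447628/0.9962900438468841 = -0.7984064739555016
dn(u+v) = (dn u·dn v − m·sn u·sn v·cn u·cn v)/D = 0.9922568958984545/0.9962900438468841 = 0.9959518335314716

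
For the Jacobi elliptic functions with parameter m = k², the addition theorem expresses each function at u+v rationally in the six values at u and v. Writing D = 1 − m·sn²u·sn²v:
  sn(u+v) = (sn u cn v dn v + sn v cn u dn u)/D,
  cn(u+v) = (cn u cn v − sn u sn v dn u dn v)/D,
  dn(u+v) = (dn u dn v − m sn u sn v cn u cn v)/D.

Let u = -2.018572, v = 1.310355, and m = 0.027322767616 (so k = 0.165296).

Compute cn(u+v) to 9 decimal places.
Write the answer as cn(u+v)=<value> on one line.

cn(u+v)=0.760473256

sn u = -0.9084526613839669, cn u = -0.4179877534382887, dn u = 0.9886611633431898
sn v = 0.9643831603859606, cn v = 0.2645092058208684, dn v = 0.9872126787567113
m = k² = 0.027322767616
D = 1 − m·sn²u·sn²v = 0.9790285466763288
cn(u+v) = (cn u·cn v − sn u·sn v·dn u·dn v)/D = 0.7445250268421925/0.9790285466763288 = 0.7604732562393155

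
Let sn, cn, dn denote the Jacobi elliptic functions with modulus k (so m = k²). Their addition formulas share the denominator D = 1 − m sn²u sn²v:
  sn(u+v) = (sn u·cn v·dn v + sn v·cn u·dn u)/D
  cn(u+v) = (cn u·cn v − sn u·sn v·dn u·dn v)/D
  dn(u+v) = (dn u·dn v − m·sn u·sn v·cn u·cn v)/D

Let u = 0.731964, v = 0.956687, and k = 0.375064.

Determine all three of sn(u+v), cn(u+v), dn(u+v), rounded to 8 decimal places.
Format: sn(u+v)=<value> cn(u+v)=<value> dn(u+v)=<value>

sn u = 0.6621797752666279, cn u = 0.7493450108113339, dn u = 0.9686678543819926
sn v = 0.8073454180879131, cn v = 0.5900791268062724, dn v = 0.9530521518243999
m = k² = 0.140673004096
D = 1 − m·sn²u·sn²v = 0.959794880623166
sn(u+v) = (sn u·cn v·dn v + sn v·cn u·dn u)/D = 0.9584190649241416/0.959794880623166 = 0.9985665523678026
cn(u+v) = (cn u·cn v − sn u·sn v·dn u·dn v)/D = -0.05137225769198436/0.959794880623166 = -0.05352420473281738
dn(u+v) = (dn u·dn v − m·sn u·sn v·cn u·cn v)/D = 0.8899374241403598/0.959794880623166 = 0.9272162647528919

sn(u+v)=0.99856655 cn(u+v)=-0.05352420 dn(u+v)=0.92721626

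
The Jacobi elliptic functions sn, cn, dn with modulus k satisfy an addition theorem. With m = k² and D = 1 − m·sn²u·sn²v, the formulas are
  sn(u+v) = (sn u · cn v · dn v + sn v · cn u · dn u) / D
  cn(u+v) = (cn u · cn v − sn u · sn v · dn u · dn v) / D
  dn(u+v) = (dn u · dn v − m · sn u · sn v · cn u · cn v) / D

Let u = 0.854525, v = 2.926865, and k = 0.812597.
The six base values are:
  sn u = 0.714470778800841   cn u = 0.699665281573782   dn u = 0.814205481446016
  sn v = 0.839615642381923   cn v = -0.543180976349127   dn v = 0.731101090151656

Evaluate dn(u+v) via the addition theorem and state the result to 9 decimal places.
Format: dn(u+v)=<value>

dn(u+v)=0.978258317

m = k² = 0.660313884409
D = 1 − m·sn²u·sn²v = 0.7623814103298983
dn(u+v) = (dn u·dn v − m·sn u·sn v·cn u·cn v)/D = 0.7458059554173106/0.7623814103298983 = 0.9782583170470865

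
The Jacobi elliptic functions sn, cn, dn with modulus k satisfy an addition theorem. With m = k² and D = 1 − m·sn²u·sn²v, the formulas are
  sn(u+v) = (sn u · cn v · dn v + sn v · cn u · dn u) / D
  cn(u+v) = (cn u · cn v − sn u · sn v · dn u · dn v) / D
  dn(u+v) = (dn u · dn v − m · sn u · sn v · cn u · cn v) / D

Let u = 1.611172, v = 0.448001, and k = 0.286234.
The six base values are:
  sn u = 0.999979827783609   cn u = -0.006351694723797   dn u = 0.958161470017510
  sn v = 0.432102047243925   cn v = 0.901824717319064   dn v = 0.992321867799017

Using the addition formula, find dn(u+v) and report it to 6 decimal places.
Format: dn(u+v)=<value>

dn(u+v)=0.965781

m = k² = 0.081929902756
D = 1 − m·sn²u·sn²v = 0.9847033064672274
dn(u+v) = (dn u·dn v − m·sn u·sn v·cn u·cn v)/D = 0.9510073626788355/0.9847033064672274 = 0.9657806127316854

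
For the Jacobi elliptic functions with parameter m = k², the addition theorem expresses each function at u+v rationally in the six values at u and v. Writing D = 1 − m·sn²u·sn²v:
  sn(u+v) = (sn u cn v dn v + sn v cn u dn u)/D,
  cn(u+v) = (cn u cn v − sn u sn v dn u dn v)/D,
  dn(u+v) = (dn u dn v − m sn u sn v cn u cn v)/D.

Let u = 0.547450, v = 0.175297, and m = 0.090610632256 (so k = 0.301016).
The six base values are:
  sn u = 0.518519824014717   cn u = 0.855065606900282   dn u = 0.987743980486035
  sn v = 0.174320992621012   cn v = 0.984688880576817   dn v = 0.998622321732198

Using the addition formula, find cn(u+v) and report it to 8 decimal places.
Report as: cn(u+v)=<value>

cn(u+v)=0.75337324

m = k² = 0.090610632256
D = 1 − m·sn²u·sn²v = 0.9992596974059953
cn(u+v) = (cn u·cn v − sn u·sn v·dn u·dn v)/D = 0.7528155134742043/0.9992596974059953 = 0.7533732376362801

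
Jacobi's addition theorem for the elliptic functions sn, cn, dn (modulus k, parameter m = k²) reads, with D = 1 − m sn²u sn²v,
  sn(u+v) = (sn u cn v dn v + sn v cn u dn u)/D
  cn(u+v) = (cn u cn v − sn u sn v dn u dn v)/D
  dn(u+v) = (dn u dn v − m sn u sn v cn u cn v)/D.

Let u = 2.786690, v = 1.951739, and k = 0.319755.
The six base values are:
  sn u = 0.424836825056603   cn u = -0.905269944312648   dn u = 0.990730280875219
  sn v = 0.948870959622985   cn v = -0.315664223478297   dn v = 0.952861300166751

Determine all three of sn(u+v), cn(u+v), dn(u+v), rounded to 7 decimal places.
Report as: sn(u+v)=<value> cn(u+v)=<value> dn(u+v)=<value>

m = k² = 0.102243260025
D = 1 − m·sn²u·sn²v = 0.9833852692402874
sn(u+v) = (sn u·cn v·dn v + sn v·cn u·dn u)/D = -0.978806031092189/0.9833852692402874 = -0.995343393590148
cn(u+v) = (cn u·cn v − sn u·sn v·dn u·dn v)/D = -0.09479103995815854/0.9833852692402874 = -0.0963925766667109
dn(u+v) = (dn u·dn v − m·sn u·sn v·cn u·cn v)/D = 0.9322506543911715/0.9833852692402874 = 0.9480014431285718

sn(u+v)=-0.9953434 cn(u+v)=-0.0963926 dn(u+v)=0.9480014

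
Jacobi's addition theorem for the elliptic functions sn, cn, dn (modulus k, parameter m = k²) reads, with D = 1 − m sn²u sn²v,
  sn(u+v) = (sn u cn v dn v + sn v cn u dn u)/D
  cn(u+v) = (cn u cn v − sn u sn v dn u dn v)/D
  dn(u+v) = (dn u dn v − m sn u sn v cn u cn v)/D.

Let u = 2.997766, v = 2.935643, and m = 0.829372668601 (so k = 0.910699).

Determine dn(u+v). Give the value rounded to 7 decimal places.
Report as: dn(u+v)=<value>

dn(u+v)=0.6029633

sn u = 0.9573792521741991, cn u = -0.288833806031031, dn u = 0.4897118737867307
sn v = 0.9656104579923113, cn v = -0.2599931603251877, dn v = 0.4761197056022402
m = k² = 0.829372668601
D = 1 − m·sn²u·sn²v = 0.2912033378489289
dn(u+v) = (dn u·dn v − m·sn u·sn v·cn u·cn v)/D = 0.1755849232542533/0.2912033378489289 = 0.6029632920806135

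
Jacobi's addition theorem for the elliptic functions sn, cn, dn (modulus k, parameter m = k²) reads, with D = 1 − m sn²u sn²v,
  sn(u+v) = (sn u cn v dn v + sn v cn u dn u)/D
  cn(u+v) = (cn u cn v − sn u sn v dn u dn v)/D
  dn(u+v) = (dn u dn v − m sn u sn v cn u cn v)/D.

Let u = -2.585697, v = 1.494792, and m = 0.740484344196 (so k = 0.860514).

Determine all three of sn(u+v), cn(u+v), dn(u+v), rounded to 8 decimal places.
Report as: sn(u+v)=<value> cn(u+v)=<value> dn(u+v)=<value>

sn u = -0.9730460166098274, cn u = -0.2306110352080911, dn u = 0.5467135324872087
sn v = 0.9409641704806286, cn v = 0.3385061740525607, dn v = 0.5868263058020734
m = k² = 0.740484344196
D = 1 − m·sn²u·sn²v = 0.3792327268442676
sn(u+v) = (sn u·cn v·dn v + sn v·cn u·dn u)/D = -0.311925115824615/0.3792327268442676 = -0.8225163435135371
cn(u+v) = (cn u·cn v − sn u·sn v·dn u·dn v)/D = 0.2156853801896165/0.3792327268442676 = 0.5687414743564259
dn(u+v) = (dn u·dn v − m·sn u·sn v·cn u·cn v)/D = 0.2678998882140163/0.3792327268442676 = 0.7064260788970086

sn(u+v)=-0.82251634 cn(u+v)=0.56874147 dn(u+v)=0.70642608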